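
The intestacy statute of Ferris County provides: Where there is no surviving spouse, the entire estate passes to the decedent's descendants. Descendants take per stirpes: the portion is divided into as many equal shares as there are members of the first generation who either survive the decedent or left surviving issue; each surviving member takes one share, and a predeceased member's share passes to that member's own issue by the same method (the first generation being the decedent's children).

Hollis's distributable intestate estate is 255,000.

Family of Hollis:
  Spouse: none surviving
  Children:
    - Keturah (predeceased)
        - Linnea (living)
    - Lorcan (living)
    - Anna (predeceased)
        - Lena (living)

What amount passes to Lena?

The entire 255,000 passes to the descendants.
That amount (255,000) is divided into 3 shares of 85,000: Lorcan takes 85,000; Keturah's 85,000 share passes to Keturah's issue; Anna's 85,000 share passes to Anna's issue.
Keturah's share (85,000) passes entirely to Linnea.
Anna's share (85,000) passes entirely to Lena.

Lena receives 85,000.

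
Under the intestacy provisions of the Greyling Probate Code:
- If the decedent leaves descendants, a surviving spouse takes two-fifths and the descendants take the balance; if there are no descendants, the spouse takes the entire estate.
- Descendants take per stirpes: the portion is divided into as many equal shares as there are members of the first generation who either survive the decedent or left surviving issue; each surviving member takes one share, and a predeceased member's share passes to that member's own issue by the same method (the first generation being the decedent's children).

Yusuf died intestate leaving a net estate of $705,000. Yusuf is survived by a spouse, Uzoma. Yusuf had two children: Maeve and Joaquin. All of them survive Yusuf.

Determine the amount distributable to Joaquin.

Uzoma takes two-fifths of $705,000 = $282,000. The remaining $423,000 passes to the descendants.
The descendants' portion ($423,000) is divided into 2 shares of $211,500: Maeve and Joaquin each take $211,500.

Joaquin receives $211,500.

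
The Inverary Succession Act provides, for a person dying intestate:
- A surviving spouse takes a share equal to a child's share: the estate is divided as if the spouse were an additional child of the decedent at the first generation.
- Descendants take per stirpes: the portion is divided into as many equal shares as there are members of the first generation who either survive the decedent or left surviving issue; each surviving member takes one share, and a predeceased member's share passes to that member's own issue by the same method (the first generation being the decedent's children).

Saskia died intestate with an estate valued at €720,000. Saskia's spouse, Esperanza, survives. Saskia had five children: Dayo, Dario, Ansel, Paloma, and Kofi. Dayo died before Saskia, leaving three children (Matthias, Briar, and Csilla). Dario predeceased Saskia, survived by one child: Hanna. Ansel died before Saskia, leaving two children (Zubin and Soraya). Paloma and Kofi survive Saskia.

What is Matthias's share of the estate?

Matthias receives €40,000.

The spouse counts as an additional share at the children's level, so there are 6 primary shares of €120,000. Esperanza takes one such share (€120,000).
The children's combined portion (€600,000) is divided into 5 shares of €120,000: Paloma and Kofi each take €120,000; Dayo's €120,000 share passes to Dayo's issue; Dario's €120,000 share passes to Dario's issue; Ansel's €120,000 share passes to Ansel's issue.
Dayo's share (€120,000) is divided into 3 shares of €40,000: Matthias, Briar, and Csilla each take €40,000.
Dario's share (€120,000) passes entirely to Hanna.
Ansel's share (€120,000) is divided into 2 shares of €60,000: Zubin and Soraya each take €60,000.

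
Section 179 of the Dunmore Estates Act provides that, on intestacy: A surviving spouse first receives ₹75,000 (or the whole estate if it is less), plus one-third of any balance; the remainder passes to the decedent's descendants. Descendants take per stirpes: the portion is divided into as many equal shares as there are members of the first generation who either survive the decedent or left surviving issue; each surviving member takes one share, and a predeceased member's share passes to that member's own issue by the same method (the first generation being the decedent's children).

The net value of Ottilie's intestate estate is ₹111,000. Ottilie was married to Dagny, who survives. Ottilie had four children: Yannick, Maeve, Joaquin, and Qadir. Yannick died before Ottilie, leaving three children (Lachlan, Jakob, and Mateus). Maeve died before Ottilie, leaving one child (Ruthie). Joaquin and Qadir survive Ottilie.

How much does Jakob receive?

Jakob receives ₹2,000.

Dagny first takes ₹75,000, leaving a balance of ₹36,000. Dagny then takes one-third of the balance (₹12,000), for a total of ₹87,000. The remaining ₹24,000 passes to the descendants.
The descendants' portion (₹24,000) is divided into 4 shares of ₹6,000: Joaquin and Qadir each take ₹6,000; Yannick's ₹6,000 share passes to Yannick's issue; Maeve's ₹6,000 share passes to Maeve's issue.
Yannick's share (₹6,000) is divided into 3 shares of ₹2,000: Lachlan, Jakob, and Mateus each take ₹2,000.
Maeve's share (₹6,000) passes entirely to Ruthie.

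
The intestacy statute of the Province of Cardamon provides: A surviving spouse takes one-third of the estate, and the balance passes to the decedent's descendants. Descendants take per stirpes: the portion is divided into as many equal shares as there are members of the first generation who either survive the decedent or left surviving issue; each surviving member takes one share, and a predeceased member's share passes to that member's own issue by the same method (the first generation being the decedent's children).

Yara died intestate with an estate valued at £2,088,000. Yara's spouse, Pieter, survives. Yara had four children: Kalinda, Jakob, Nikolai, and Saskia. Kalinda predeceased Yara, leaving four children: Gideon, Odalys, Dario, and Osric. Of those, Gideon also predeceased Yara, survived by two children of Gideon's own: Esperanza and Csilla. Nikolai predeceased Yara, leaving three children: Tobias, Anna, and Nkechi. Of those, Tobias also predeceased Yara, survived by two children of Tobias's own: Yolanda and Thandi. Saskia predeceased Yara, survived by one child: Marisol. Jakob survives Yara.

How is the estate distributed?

Pieter: £696,000; Esperanza: £43,500; Csilla: £43,500; Odalys: £87,000; Dario: £87,000; Osric: £87,000; Jakob: £348,000; Yolanda: £58,000; Thandi: £58,000; Anna: £116,000; Nkechi: £116,000; Marisol: £348,000

Pieter takes one-third of £2,088,000 = £696,000. The remaining £1,392,000 passes to the descendants.
The descendants' portion (£1,392,000) is divided into 4 shares of £348,000: Jakob takes £348,000; Kalinda's £348,000 share passes to Kalinda's issue; Nikolai's £348,000 share passes to Nikolai's issue; Saskia's £348,000 share passes to Saskia's issue.
Kalinda's share (£348,000) is divided into 4 shares of £87,000: Odalys, Dario, and Osric each take £87,000; Gideon's £87,000 share passes to Gideon's issue.
Gideon's share (£87,000) is divided into 2 shares of £43,500: Esperanza and Csilla each take £43,500.
Nikolai's share (£348,000) is divided into 3 shares of £116,000: Anna and Nkechi each take £116,000; Tobias's £116,000 share passes to Tobias's issue.
Tobias's share (£116,000) is divided into 2 shares of £58,000: Yolanda and Thandi each take £58,000.
Saskia's share (£348,000) passes entirely to Marisol.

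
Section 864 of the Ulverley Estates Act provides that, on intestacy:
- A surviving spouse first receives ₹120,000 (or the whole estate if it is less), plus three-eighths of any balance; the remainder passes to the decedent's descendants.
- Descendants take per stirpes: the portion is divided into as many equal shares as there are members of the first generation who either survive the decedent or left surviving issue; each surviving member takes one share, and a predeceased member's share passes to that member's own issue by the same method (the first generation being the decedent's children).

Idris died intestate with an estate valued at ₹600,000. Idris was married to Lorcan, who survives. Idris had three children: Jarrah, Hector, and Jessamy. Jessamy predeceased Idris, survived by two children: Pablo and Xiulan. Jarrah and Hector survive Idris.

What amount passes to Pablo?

Lorcan first takes ₹120,000, leaving a balance of ₹480,000. Lorcan then takes three-eighths of the balance (₹180,000), for a total of ₹300,000. The remaining ₹300,000 passes to the descendants.
The descendants' portion (₹300,000) is divided into 3 shares of ₹100,000: Jarrah and Hector each take ₹100,000; Jessamy's ₹100,000 share passes to Jessamy's issue.
Jessamy's share (₹100,000) is divided into 2 shares of ₹50,000: Pablo and Xiulan each take ₹50,000.

Pablo receives ₹50,000.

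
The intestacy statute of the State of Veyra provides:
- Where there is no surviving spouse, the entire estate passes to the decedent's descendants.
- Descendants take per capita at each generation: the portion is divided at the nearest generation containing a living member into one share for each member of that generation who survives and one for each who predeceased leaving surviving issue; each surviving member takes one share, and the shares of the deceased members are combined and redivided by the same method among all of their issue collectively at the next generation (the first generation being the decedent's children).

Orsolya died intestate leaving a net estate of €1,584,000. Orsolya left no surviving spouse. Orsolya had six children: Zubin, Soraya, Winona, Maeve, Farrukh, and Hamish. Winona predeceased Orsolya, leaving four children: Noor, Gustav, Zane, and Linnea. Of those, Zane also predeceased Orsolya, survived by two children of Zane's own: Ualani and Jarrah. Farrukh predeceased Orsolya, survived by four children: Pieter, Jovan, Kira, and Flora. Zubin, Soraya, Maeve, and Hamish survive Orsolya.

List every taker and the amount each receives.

Zubin: €264,000; Soraya: €264,000; Noor: €66,000; Gustav: €66,000; Ualani: €33,000; Jarrah: €33,000; Linnea: €66,000; Maeve: €264,000; Pieter: €66,000; Jovan: €66,000; Kira: €66,000; Flora: €66,000; Hamish: €264,000

The entire €1,584,000 passes to the descendants.
That amount (€1,584,000) is divided at the children's generation into 6 shares of €264,000. Zubin, Soraya, Maeve, and Hamish each take €264,000. The 2 shares of the deceased (Winona and Farrukh) are combined into a pool of €528,000.
That pool (€528,000) is divided at the grandchildren's generation into 8 shares of €66,000. Noor, Gustav, Linnea, Pieter, Jovan, Kira, and Flora each take €66,000. The remaining share for the deceased Zane (€66,000) is carried to the next generation.
That pool (€66,000) is divided at the great-grandchildren's generation equally among Ualani and Jarrah: €33,000 each.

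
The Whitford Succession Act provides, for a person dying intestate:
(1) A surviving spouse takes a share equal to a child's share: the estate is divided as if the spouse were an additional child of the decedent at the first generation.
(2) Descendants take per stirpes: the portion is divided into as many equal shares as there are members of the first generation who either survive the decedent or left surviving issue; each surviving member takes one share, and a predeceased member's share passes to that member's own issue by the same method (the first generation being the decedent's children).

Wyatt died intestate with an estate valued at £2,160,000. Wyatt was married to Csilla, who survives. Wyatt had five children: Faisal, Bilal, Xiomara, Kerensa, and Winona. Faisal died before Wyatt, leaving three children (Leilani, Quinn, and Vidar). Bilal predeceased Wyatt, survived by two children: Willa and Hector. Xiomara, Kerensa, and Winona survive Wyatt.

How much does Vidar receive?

The spouse counts as an additional share at the children's level, so there are 6 primary shares of £360,000. Csilla takes one such share (£360,000).
The children's combined portion (£1,800,000) is divided into 5 shares of £360,000: Xiomara, Kerensa, and Winona each take £360,000; Faisal's £360,000 share passes to Faisal's issue; Bilal's £360,000 share passes to Bilal's issue.
Faisal's share (£360,000) is divided into 3 shares of £120,000: Leilani, Quinn, and Vidar each take £120,000.
Bilal's share (£360,000) is divided into 2 shares of £180,000: Willa and Hector each take £180,000.

Vidar receives £120,000.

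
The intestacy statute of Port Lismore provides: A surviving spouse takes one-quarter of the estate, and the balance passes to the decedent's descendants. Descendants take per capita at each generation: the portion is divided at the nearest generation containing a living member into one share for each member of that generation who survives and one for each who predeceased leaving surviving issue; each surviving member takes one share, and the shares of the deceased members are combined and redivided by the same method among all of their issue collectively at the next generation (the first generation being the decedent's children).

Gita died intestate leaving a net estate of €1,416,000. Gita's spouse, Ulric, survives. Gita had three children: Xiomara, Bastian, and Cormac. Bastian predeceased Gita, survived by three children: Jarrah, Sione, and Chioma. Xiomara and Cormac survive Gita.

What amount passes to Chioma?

Ulric takes one-quarter of €1,416,000 = €354,000. The remaining €1,062,000 passes to the descendants.
The descendants' portion (€1,062,000) is divided at the children's generation into 3 shares of €354,000. Xiomara and Cormac each take €354,000. The remaining share for the deceased Bastian (€354,000) is carried to the next generation.
That pool (€354,000) is divided at the grandchildren's generation equally among Jarrah, Sione, and Chioma: €118,000 each.

Chioma receives €118,000.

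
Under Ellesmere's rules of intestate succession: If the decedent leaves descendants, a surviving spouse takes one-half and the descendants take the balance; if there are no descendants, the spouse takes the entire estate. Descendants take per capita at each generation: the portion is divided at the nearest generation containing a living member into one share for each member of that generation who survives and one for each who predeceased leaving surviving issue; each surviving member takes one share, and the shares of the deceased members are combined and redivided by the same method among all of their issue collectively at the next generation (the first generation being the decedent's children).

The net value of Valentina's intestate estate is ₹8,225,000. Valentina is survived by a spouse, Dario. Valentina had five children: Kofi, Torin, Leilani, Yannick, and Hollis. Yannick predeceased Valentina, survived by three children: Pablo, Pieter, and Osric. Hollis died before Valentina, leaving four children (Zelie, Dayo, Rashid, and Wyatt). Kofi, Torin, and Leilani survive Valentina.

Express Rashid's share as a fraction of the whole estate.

Dario takes one-half of ₹8,225,000 = ₹4,112,500. The remaining ₹4,112,500 passes to the descendants.
The descendants' portion (₹4,112,500) is divided at the children's generation into 5 shares of ₹822,500. Kofi, Torin, and Leilani each take ₹822,500. The 2 shares of the deceased (Yannick and Hollis) are combined into a pool of ₹1,645,000.
That pool (₹1,645,000) is divided at the grandchildren's generation equally among Pablo, Pieter, Osric, Zelie, Dayo, Rashid, and Wyatt: ₹235,000 each.

Rashid receives 1/35 of the estate.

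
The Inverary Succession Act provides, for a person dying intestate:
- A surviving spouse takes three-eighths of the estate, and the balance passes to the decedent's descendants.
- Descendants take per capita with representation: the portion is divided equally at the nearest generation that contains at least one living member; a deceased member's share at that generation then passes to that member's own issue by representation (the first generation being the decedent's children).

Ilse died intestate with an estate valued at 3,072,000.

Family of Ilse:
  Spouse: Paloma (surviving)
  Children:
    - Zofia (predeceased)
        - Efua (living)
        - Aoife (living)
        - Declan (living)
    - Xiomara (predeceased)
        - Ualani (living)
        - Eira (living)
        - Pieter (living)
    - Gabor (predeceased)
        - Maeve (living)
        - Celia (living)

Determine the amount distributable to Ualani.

Paloma takes three-eighths of 3,072,000 = 1,152,000. The remaining 1,920,000 passes to the descendants.
No child survives, so the initial division is made at the grandchildren's generation.
The descendants' portion (1,920,000) is divided into 8 shares of 240,000: Efua, Aoife, Declan, Ualani, Eira, Pieter, Maeve, and Celia each take 240,000.

Ualani receives 240,000.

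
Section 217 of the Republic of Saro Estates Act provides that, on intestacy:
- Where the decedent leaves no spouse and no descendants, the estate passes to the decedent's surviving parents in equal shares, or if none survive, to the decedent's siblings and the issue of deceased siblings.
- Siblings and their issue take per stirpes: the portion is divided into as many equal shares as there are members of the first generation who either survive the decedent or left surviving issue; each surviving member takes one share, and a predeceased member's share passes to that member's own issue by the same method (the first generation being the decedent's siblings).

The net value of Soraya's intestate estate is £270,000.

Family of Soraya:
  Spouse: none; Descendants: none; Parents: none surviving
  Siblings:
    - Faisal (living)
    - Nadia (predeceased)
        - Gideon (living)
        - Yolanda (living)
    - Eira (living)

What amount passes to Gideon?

Gideon receives £45,000.

The entire £270,000 passes to the siblings and their issue.
That amount (£270,000) is divided into 3 shares of £90,000: Faisal and Eira each take £90,000; Nadia's £90,000 share passes to Nadia's issue.
Nadia's share (£90,000) is divided into 2 shares of £45,000: Gideon and Yolanda each take £45,000.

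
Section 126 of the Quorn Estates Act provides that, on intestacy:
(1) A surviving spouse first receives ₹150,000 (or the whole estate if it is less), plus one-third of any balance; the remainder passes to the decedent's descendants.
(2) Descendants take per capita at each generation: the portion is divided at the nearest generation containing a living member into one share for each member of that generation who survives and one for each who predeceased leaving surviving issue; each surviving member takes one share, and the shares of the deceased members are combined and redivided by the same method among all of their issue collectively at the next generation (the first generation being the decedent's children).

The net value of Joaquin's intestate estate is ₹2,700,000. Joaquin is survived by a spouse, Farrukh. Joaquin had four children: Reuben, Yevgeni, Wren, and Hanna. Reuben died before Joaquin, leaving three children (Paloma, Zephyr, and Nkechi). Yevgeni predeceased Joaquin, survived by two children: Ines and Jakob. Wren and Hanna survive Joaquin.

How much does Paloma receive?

Paloma receives ₹170,000.

Farrukh first takes ₹150,000, leaving a balance of ₹2,550,000. Farrukh then takes one-third of the balance (₹850,000), for a total of ₹1,000,000. The remaining ₹1,700,000 passes to the descendants.
The descendants' portion (₹1,700,000) is divided at the children's generation into 4 shares of ₹425,000. Wren and Hanna each take ₹425,000. The 2 shares of the deceased (Reuben and Yevgeni) are combined into a pool of ₹850,000.
That pool (₹850,000) is divided at the grandchildren's generation equally among Paloma, Zephyr, Nkechi, Ines, and Jakob: ₹170,000 each.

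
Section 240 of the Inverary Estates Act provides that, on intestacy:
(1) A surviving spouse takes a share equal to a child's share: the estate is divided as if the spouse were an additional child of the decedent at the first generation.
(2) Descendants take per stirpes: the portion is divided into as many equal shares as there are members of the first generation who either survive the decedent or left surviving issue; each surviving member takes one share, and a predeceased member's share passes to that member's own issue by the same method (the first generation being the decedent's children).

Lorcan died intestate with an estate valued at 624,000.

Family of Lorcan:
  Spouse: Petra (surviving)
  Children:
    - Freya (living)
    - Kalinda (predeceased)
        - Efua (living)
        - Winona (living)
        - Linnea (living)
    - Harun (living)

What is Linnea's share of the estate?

The spouse counts as an additional share at the children's level, so there are 4 primary shares of 156,000. Petra takes one such share (156,000).
The children's combined portion (468,000) is divided into 3 shares of 156,000: Freya and Harun each take 156,000; Kalinda's 156,000 share passes to Kalinda's issue.
Kalinda's share (156,000) is divided into 3 shares of 52,000: Efua, Winona, and Linnea each take 52,000.

Linnea receives 52,000.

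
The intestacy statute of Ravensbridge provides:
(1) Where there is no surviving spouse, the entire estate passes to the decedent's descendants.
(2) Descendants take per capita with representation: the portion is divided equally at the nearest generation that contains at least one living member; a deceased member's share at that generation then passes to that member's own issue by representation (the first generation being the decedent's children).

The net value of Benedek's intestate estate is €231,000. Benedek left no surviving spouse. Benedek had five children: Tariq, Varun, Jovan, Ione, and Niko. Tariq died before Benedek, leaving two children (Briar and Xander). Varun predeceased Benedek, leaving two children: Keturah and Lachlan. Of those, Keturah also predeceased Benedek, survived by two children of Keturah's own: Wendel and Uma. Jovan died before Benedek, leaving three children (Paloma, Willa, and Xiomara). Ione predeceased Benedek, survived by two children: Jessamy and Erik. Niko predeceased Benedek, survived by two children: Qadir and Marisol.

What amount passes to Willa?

The entire €231,000 passes to the descendants.
No child survives, so the initial division is made at the grandchildren's generation.
That amount (€231,000) is divided into 11 shares of €21,000: Briar, Xander, Lachlan, Paloma, Willa, Xiomara, Jessamy, Erik, Qadir, and Marisol each take €21,000; Keturah's €21,000 share passes to Keturah's issue.
Keturah's share (€21,000) is divided into 2 shares of €10,500: Wendel and Uma each take €10,500.

Willa receives €21,000.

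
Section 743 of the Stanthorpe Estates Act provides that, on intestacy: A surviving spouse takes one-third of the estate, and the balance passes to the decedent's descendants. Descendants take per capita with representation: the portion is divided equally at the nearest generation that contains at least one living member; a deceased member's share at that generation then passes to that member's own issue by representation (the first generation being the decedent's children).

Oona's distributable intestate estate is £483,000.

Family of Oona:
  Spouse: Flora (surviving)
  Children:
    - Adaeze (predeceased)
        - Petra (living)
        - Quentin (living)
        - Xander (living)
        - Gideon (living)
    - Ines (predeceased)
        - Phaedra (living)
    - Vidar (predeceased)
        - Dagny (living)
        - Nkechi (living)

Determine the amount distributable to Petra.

Petra receives £46,000.

Flora takes one-third of £483,000 = £161,000. The remaining £322,000 passes to the descendants.
No child survives, so the initial division is made at the grandchildren's generation.
The descendants' portion (£322,000) is divided into 7 shares of £46,000: Petra, Quentin, Xander, Gideon, Phaedra, Dagny, and Nkechi each take £46,000.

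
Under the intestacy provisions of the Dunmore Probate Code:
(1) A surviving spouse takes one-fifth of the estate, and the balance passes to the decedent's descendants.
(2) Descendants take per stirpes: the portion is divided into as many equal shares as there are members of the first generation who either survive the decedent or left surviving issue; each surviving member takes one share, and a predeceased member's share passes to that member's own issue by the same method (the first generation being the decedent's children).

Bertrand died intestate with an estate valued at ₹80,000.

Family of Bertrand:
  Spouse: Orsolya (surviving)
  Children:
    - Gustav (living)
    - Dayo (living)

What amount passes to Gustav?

Gustav receives ₹32,000.

Orsolya takes one-fifth of ₹80,000 = ₹16,000. The remaining ₹64,000 passes to the descendants.
The descendants' portion (₹64,000) is divided into 2 shares of ₹32,000: Gustav and Dayo each take ₹32,000.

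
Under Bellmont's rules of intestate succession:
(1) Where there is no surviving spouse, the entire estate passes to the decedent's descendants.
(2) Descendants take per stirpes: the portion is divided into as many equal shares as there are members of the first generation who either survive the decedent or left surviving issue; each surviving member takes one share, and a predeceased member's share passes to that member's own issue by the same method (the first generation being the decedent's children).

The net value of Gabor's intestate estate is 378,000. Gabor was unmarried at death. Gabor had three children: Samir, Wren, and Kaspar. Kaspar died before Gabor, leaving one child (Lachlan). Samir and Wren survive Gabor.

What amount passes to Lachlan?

The entire 378,000 passes to the descendants.
That amount (378,000) is divided into 3 shares of 126,000: Samir and Wren each take 126,000; Kaspar's 126,000 share passes to Kaspar's issue.
Kaspar's share (126,000) passes entirely to Lachlan.

Lachlan receives 126,000.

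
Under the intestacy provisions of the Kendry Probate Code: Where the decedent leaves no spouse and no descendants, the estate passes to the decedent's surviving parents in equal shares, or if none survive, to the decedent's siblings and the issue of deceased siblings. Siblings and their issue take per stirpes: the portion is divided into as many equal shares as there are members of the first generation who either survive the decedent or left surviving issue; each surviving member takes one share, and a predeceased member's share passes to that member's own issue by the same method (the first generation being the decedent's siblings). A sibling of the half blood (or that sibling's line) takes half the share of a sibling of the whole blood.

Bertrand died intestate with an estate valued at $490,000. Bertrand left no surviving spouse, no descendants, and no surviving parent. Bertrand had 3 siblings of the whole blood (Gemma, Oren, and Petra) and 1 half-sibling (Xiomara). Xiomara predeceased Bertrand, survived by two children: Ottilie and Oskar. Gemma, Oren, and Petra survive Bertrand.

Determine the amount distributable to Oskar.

The entire $490,000 passes to the siblings and their issue.
Counting each half-blood sibling's line as half a unit, there are 7/2 units in $490,000, so one unit is $140,000. Whole-blood lines (Gemma, Oren, and Petra) take $140,000 each; half-blood lines (Xiomara) take $70,000 each.
Xiomara's share ($70,000) is divided into 2 shares of $35,000: Ottilie and Oskar each take $35,000.

Oskar receives $35,000.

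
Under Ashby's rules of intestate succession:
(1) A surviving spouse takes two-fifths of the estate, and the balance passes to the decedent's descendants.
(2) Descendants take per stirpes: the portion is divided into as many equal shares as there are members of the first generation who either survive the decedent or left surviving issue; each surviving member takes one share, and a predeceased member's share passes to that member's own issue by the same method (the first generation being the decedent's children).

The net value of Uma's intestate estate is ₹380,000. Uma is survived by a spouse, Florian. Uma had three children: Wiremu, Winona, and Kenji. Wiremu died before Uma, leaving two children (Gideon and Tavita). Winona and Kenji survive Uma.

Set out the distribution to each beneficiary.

Florian: ₹152,000; Gideon: ₹38,000; Tavita: ₹38,000; Winona: ₹76,000; Kenji: ₹76,000

Florian takes two-fifths of ₹380,000 = ₹152,000. The remaining ₹228,000 passes to the descendants.
The descendants' portion (₹228,000) is divided into 3 shares of ₹76,000: Winona and Kenji each take ₹76,000; Wiremu's ₹76,000 share passes to Wiremu's issue.
Wiremu's share (₹76,000) is divided into 2 shares of ₹38,000: Gideon and Tavita each take ₹38,000.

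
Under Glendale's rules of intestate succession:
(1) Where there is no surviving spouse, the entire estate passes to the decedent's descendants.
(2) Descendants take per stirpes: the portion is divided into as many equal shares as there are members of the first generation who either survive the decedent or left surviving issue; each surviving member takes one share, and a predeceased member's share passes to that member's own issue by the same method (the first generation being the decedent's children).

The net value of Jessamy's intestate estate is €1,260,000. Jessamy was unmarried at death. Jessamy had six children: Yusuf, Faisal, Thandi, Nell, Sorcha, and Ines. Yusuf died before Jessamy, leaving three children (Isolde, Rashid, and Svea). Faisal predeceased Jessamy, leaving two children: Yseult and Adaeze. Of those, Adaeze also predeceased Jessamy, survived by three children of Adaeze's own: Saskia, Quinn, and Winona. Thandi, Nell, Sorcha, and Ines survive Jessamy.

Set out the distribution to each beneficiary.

The entire €1,260,000 passes to the descendants.
That amount (€1,260,000) is divided into 6 shares of €210,000: Thandi, Nell, Sorcha, and Ines each take €210,000; Yusuf's €210,000 share passes to Yusuf's issue; Faisal's €210,000 share passes to Faisal's issue.
Yusuf's share (€210,000) is divided into 3 shares of €70,000: Isolde, Rashid, and Svea each take €70,000.
Faisal's share (€210,000) is divided into 2 shares of €105,000: Yseult takes €105,000; Adaeze's €105,000 share passes to Adaeze's issue.
Adaeze's share (€105,000) is divided into 3 shares of €35,000: Saskia, Quinn, and Winona each take €35,000.

Isolde: €70,000; Rashid: €70,000; Svea: €70,000; Yseult: €105,000; Saskia: €35,000; Quinn: €35,000; Winona: €35,000; Thandi: €210,000; Nell: €210,000; Sorcha: €210,000; Ines: €210,000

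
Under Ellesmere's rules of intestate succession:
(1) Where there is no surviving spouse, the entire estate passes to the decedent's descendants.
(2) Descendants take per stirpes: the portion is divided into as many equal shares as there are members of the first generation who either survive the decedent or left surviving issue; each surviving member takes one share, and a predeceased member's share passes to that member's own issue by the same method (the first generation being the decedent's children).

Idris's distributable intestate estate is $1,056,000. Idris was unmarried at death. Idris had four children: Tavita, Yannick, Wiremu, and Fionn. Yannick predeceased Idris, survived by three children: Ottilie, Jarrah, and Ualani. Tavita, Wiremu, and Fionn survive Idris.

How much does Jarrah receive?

Jarrah receives $88,000.

The entire $1,056,000 passes to the descendants.
That amount ($1,056,000) is divided into 4 shares of $264,000: Tavita, Wiremu, and Fionn each take $264,000; Yannick's $264,000 share passes to Yannick's issue.
Yannick's share ($264,000) is divided into 3 shares of $88,000: Ottilie, Jarrah, and Ualani each take $88,000.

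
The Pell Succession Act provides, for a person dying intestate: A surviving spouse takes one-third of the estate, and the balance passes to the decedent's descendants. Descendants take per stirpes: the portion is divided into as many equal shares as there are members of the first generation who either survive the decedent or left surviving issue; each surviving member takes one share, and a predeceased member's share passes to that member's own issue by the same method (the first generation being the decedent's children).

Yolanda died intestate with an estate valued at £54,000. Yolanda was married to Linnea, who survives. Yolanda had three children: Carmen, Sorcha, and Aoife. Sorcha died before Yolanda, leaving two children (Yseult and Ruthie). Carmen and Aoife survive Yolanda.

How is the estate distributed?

Linnea: £18,000; Carmen: £12,000; Yseult: £6,000; Ruthie: £6,000; Aoife: £12,000

Linnea takes one-third of £54,000 = £18,000. The remaining £36,000 passes to the descendants.
The descendants' portion (£36,000) is divided into 3 shares of £12,000: Carmen and Aoife each take £12,000; Sorcha's £12,000 share passes to Sorcha's issue.
Sorcha's share (£12,000) is divided into 2 shares of £6,000: Yseult and Ruthie each take £6,000.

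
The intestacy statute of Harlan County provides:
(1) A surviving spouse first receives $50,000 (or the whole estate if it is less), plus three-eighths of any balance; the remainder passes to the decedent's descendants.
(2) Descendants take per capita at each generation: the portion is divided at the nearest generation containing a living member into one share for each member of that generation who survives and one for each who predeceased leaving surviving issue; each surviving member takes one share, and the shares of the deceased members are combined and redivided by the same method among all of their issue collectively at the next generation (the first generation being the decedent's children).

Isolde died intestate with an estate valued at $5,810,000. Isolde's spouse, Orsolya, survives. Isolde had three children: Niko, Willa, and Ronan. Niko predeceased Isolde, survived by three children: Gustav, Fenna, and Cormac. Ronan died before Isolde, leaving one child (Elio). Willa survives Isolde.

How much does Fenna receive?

Orsolya first takes $50,000, leaving a balance of $5,760,000. Orsolya then takes three-eighths of the balance ($2,160,000), for a total of $2,210,000. The remaining $3,600,000 passes to the descendants.
The descendants' portion ($3,600,000) is divided at the children's generation into 3 shares of $1,200,000. Willa takes $1,200,000. The 2 shares of the deceased (Niko and Ronan) are combined into a pool of $2,400,000.
That pool ($2,400,000) is divided at the grandchildren's generation equally among Gustav, Fenna, Cormac, and Elio: $600,000 each.

Fenna receives $600,000.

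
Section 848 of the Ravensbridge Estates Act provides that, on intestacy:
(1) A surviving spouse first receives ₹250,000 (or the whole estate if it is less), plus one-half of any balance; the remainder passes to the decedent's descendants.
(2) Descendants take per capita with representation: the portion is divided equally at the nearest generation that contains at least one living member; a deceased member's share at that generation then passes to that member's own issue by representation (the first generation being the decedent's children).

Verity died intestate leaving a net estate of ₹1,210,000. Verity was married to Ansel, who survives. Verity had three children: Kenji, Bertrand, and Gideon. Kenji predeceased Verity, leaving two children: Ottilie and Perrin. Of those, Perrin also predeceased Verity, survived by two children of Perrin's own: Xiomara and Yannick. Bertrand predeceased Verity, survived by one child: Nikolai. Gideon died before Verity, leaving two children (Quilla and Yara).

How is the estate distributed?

Ansel first takes ₹250,000, leaving a balance of ₹960,000. Ansel then takes one-half of the balance (₹480,000), for a total of ₹730,000. The remaining ₹480,000 passes to the descendants.
No child survives, so the initial division is made at the grandchildren's generation.
The descendants' portion (₹480,000) is divided into 5 shares of ₹96,000: Ottilie, Nikolai, Quilla, and Yara each take ₹96,000; Perrin's ₹96,000 share passes to Perrin's issue.
Perrin's share (₹96,000) is divided into 2 shares of ₹48,000: Xiomara and Yannick each take ₹48,000.

Ansel: ₹730,000; Ottilie: ₹96,000; Xiomara: ₹48,000; Yannick: ₹48,000; Nikolai: ₹96,000; Quilla: ₹96,000; Yara: ₹96,000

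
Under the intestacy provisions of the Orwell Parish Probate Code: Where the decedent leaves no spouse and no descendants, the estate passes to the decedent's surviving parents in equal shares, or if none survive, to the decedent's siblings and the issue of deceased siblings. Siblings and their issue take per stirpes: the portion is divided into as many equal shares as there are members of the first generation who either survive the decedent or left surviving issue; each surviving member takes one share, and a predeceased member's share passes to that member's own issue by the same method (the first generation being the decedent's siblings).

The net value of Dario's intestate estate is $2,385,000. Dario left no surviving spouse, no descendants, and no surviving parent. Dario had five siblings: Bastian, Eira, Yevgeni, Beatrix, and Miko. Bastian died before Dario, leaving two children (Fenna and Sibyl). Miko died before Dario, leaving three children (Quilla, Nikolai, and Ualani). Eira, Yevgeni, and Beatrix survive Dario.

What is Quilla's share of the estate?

Quilla receives $159,000.

The entire $2,385,000 passes to the siblings and their issue.
That amount ($2,385,000) is divided into 5 shares of $477,000: Eira, Yevgeni, and Beatrix each take $477,000; Bastian's $477,000 share passes to Bastian's issue; Miko's $477,000 share passes to Miko's issue.
Bastian's share ($477,000) is divided into 2 shares of $238,500: Fenna and Sibyl each take $238,500.
Miko's share ($477,000) is divided into 3 shares of $159,000: Quilla, Nikolai, and Ualani each take $159,000.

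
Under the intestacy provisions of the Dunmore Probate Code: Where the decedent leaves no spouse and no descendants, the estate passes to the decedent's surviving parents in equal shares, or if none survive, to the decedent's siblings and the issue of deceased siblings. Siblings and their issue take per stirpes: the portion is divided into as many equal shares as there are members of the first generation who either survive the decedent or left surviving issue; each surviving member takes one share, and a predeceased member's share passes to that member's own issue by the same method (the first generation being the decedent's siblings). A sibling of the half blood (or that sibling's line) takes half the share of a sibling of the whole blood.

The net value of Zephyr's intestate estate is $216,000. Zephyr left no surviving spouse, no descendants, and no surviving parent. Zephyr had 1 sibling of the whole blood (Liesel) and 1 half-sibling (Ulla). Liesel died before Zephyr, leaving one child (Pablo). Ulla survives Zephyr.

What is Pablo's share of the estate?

The entire $216,000 passes to the siblings and their issue.
Counting each half-blood sibling's line as half a unit, there are 3/2 units in $216,000, so one unit is $144,000. Whole-blood lines (Liesel) take $144,000 each; half-blood lines (Ulla) take $72,000 each.
Liesel's share ($144,000) passes entirely to Pablo.

Pablo receives $144,000.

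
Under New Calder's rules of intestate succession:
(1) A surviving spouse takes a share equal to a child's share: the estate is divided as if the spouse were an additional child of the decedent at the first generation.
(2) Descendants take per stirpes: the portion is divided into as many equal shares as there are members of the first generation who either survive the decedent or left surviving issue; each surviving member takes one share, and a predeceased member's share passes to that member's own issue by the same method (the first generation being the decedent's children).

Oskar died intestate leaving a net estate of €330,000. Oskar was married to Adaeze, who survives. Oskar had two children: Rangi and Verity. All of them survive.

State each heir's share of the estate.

The spouse counts as an additional share at the children's level, so there are 3 primary shares of €110,000. Adaeze takes one such share (€110,000).
The children's combined portion (€220,000) is divided into 2 shares of €110,000: Rangi and Verity each take €110,000.

Adaeze: €110,000; Rangi: €110,000; Verity: €110,000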